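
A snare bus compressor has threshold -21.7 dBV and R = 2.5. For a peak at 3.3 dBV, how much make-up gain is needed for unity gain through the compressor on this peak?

15 dB

Without make-up, output = threshold + overshoot/2.5 = -21.7 + 10 = -11.7 dBV.
Gap to target: 15 dB.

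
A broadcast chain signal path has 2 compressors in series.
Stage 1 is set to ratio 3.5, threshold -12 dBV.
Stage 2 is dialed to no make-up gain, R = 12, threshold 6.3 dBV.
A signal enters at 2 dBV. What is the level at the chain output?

-8 dBV

Stage 1: 2 dBV is 14 dB over -12 dBV; at 3.5:1 that becomes 4 dB over, giving -8 dBV.
Stage 2: below threshold (-8 ≤ 6.3); passes unchanged; output -8 dBV.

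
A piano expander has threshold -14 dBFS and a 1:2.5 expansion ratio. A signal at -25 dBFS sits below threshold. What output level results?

Undershoot = (-14) − (-25) = 11 dB.
At 1:2.5, that expands to 27.5 dB under threshold.
Output = -14 − 27.5 = -41.5 dBFS.

-41.5 dBFS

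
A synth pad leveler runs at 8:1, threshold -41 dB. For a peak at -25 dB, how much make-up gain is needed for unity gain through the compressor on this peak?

14 dB

Without make-up, output = threshold + overshoot/8 = -41 + 2 = -39 dB.
Gap to target: 14 dB.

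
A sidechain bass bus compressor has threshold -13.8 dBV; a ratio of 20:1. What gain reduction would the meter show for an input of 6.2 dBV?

19 dB

6.2 dBV exceeds the threshold by 20 dB.
After 20:1 compression the overshoot becomes 20/20 = 1 dB.
So the signal is attenuated by 20 − 1 = 19 dB.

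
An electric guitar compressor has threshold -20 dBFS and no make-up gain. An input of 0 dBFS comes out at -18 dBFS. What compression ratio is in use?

10:1

Input overshoot = 0 − (-20) = 20 dB; output overshoot = -18 − (-20) = 2 dB.
Ratio = 20 / 2 = 10.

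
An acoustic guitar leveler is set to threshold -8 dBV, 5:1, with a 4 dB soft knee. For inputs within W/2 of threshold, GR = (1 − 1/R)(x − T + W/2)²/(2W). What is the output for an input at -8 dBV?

x − T + W/2 = -8 − (-8) + 2 = 2.
GR = (1 − 1/5) × 2² / 8 = 0.8 × 4 / 8 = 0.4 dB.
Output = -8 − 0.4 = -8.4 dBV.

-8.4 dBV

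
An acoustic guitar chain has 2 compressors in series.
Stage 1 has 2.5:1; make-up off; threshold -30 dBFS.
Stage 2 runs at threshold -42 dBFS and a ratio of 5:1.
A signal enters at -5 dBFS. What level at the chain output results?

-37.6 dBFS

Stage 1: -5 dBFS is 25 dB over -30 dBFS; at 2.5:1 that becomes 10 dB over, giving -20 dBFS.
Stage 2: -20 dBFS is 22 dB over -42 dBFS; at 5:1 that becomes 4.4 dB over, giving -37.6 dBFS.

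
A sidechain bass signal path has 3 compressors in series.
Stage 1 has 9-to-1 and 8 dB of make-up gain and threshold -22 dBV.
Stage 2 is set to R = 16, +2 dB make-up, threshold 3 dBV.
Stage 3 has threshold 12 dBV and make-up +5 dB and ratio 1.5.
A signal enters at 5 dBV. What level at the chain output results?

Stage 1: 27 dB above -22 dBV, reduced 9:1 to 3 dB above → -19 dBV; +8 dB make-up → -11 dBV.
Stage 2: -11 dBV ≤ 3 dBV, so stage 2 doesn't engage; make-up brings it to -9 dBV.
Stage 3: -9 dBV is at or below the 12 dBV threshold — no compression; make-up brings it to -4 dBV.

-4 dBV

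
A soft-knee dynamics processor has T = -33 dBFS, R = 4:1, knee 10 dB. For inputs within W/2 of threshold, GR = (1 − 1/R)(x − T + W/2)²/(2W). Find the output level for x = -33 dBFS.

-33.9375 dBFS

x − T + W/2 = -33 − (-33) + 5 = 5.
GR = (1 − 1/4) × 5² / 20 = 0.75 × 25 / 20 = 0.9375 dB.
Output = -33 − 0.9375 = -33.9375 dBFS.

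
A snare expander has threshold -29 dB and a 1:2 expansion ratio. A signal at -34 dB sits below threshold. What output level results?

The input is 5 dB below the -29 dB threshold.
A 1:2 expander multiplies undershoot by 2: 5 × 2 = 10 dB below threshold.
Output = -29 − 10 = -39 dB.

-39 dB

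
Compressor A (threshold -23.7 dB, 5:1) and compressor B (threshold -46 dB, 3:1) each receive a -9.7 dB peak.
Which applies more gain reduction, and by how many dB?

B, by 13 dB

A: 14 dB over, compressed to 2.8 dB over, so 11.2 dB of GR.
B: 36.3 dB over, compressed to 12.1 dB over, so 24.2 dB of GR.
Difference: 13 dB in favour of B.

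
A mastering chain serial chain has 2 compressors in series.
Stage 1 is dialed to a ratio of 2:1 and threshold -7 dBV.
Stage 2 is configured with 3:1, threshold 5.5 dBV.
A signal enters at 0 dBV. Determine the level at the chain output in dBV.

-3.5 dBV

Stage 1: overshoot 7 dB → 7/2 = 3.5 dB → -3.5 dBV.
Stage 2: -3.5 dBV is at or below the 5.5 dBV threshold — no compression; output -3.5 dBV.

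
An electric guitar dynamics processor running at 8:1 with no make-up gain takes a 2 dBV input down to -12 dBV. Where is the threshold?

Input is 16 dB above T (since output overshoot × R = input overshoot: (-12 − T)·8 = 2 − T gives T = -14 dBV).
Check: -14 + (2 − (-14))/8 = -14 + 2 = -12 dBV. ✓

-14 dBV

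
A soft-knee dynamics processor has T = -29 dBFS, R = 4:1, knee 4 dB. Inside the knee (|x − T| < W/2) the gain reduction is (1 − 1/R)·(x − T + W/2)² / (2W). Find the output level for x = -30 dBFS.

x − T + W/2 = -30 − (-29) + 2 = 1.
GR = (1 − 1/4) × 1² / 8 = 0.75 × 1 / 8 = 0.09375 dB.
Output = -30 − 0.09375 = -30.09375 dBFS.

-30.09375 dBFS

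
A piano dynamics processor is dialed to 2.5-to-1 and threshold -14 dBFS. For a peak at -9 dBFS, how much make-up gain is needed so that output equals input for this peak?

Without make-up, output = threshold + overshoot/2.5 = -14 + 2 = -12 dBFS.
Gap to target: 3 dB.

3 dB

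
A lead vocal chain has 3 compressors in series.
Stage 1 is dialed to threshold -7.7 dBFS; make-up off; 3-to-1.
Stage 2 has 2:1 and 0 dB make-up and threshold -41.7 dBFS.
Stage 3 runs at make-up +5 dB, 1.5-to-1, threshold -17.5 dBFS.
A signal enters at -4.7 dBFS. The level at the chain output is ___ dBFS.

-19.2 dBFS

Stage 1: 3 dB above -7.7 dBFS, reduced 3:1 to 1 dB above → -6.7 dBFS.
Stage 2: 35 dB above -41.7 dBFS, reduced 2:1 to 17.5 dB above → -24.2 dBFS.
Stage 3: -24.2 dBFS is at or below the -17.5 dBFS threshold — no compression; make-up brings it to -19.2 dBFS.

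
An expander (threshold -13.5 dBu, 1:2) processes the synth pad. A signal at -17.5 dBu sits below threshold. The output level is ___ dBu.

-21.5 dBu

Below threshold, a 1:2 expander applies gain = (2−1)×(T − x) of attenuation.
(2−1) × 4 = 4 dB, so output = -17.5 − 4 = -21.5 dBu.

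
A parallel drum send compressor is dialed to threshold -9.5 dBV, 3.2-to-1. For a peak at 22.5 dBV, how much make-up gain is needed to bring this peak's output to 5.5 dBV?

The peak compresses to -9.5 + 32/3.2 = 0.5 dBV.
To reach 5.5 dBV requires 5.5 − 0.5 = 5 dB of make-up.

5 dB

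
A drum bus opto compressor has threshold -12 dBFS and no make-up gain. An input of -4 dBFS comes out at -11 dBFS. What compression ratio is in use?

Input overshoot = -4 − (-12) = 8 dB; output overshoot = -11 − (-12) = 1 dB.
Ratio = 8 / 1 = 8.

8:1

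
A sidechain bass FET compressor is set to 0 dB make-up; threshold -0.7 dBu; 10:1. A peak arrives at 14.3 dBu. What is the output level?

0.8 dBu

14.3 dBu sits 15 dB over threshold.
At 10:1 the overshoot is divided by 10, leaving 1.5 dB above threshold.
That puts the output at 0.8 dBu.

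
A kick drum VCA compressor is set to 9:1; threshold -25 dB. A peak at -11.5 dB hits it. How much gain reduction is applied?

12 dB

Overshoot = -11.5 − (-25) = 13.5 dB.
A 9:1 ratio leaves 1.5 dB of that excess.
So the signal is attenuated by 13.5 − 1.5 = 12 dB.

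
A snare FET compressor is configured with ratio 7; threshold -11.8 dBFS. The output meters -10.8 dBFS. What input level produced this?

That's 1 dB above the -11.8 dBFS threshold.
Before 7:1 compression the overshoot was 1 × 7 = 7 dB, so input = -11.8 + 7 = -4.8 dBFS.

-4.8 dBFS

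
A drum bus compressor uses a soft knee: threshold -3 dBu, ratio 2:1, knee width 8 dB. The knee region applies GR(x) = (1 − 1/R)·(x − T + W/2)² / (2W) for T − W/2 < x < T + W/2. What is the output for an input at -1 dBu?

-2.125 dBu

x − T + W/2 = -1 − (-3) + 4 = 6.
GR = (1 − 1/2) × 6² / 16 = 0.5 × 36 / 16 = 1.125 dB.
Output = -1 − 1.125 = -2.125 dBu.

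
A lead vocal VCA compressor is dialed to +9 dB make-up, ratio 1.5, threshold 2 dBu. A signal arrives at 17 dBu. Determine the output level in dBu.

17 dBu sits 15 dB over threshold.
At 1.5:1 the overshoot is divided by 1.5, leaving 10 dB above threshold.
Output = 2 + 10 = 12 dBu; make-up adds 9 dB, giving 21 dBu.

21 dBu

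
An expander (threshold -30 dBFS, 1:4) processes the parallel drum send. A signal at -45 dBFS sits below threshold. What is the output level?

Undershoot = (-30) − (-45) = 15 dB.
At 1:4, that expands to 60 dB under threshold.
Output = -30 − 60 = -90 dBFS.

-90 dBFS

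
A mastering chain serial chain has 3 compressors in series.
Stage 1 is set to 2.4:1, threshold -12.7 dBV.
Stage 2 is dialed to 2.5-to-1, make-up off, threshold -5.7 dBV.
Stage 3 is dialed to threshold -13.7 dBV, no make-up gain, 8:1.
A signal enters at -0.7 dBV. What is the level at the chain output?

-12.95 dBV

Stage 1: 12 dB above -12.7 dBV, reduced 2.4:1 to 5 dB above → -7.7 dBV.
Stage 2: below threshold (-7.7 ≤ -5.7); passes unchanged; output -7.7 dBV.
Stage 3: -7.7 dBV is 6 dB over -13.7 dBV; at 8:1 that becomes 0.75 dB over, giving -12.95 dBV.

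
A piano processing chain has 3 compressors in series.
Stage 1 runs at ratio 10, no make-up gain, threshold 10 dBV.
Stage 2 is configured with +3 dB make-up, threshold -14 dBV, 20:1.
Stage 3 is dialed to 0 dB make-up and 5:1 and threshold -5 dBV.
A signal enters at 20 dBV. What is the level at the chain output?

-9.75 dBV

Stage 1: 20 dBV is 10 dB over 10 dBV; at 10:1 that becomes 1 dB over, giving 11 dBV.
Stage 2: 11 dBV is 25 dB over -14 dBV; at 20:1 that becomes 1.25 dB over, giving -12.75 dBV; +3 dB make-up → -9.75 dBV.
Stage 3: below threshold (-9.75 ≤ -5); passes unchanged; output -9.75 dBV.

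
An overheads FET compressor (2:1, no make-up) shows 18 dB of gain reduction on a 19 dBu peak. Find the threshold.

Input is 36 dB above T (since output overshoot × R = input overshoot: (1 − T)·2 = 19 − T gives T = -17 dBu).
Check: -17 + (19 − (-17))/2 = -17 + 18 = 1 dBu. ✓

-17 dBu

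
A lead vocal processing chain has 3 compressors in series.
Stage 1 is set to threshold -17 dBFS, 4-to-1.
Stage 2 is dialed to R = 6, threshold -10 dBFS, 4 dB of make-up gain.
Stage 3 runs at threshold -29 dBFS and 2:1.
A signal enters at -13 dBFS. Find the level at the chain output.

Stage 1: -13 dBFS is 4 dB over -17 dBFS; at 4:1 that becomes 1 dB over, giving -16 dBFS.
Stage 2: -16 dBFS is at or below the -10 dBFS threshold — no compression; make-up brings it to -12 dBFS.
Stage 3: overshoot 17 dB → 17/2 = 8.5 dB → -20.5 dBFS.

-20.5 dBFS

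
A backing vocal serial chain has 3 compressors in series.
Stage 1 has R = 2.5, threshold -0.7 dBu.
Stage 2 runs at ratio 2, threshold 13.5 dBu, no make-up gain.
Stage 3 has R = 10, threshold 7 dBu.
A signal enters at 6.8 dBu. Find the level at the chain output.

2.3 dBu

Stage 1: 6.8 dBu is 7.5 dB over -0.7 dBu; at 2.5:1 that becomes 3 dB over, giving 2.3 dBu.
Stage 2: 2.3 dBu ≤ 13.5 dBu, so stage 2 doesn't engage; output 2.3 dBu.
Stage 3: 2.3 dBu is at or below the 7 dBu threshold — no compression; output 2.3 dBu.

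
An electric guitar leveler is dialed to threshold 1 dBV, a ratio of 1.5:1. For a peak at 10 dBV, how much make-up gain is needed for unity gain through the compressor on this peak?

Without make-up, output = threshold + overshoot/1.5 = 1 + 6 = 7 dBV.
Gap to target: 3 dB.

3 dB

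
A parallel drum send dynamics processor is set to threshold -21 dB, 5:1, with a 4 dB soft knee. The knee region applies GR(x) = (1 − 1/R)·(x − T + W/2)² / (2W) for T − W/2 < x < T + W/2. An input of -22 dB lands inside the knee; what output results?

-22.1 dB

x − T + W/2 = -22 − (-21) + 2 = 1.
GR = (1 − 1/5) × 1² / 8 = 0.8 × 1 / 8 = 0.1 dB.
Output = -22 − 0.1 = -22.1 dB.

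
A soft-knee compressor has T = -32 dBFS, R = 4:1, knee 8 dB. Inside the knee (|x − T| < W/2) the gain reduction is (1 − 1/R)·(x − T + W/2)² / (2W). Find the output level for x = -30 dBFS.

x − T + W/2 = -30 − (-32) + 4 = 6.
GR = (1 − 1/4) × 6² / 16 = 0.75 × 36 / 16 = 1.6875 dB.
Output = -30 − 1.6875 = -31.6875 dBFS.

-31.6875 dBFS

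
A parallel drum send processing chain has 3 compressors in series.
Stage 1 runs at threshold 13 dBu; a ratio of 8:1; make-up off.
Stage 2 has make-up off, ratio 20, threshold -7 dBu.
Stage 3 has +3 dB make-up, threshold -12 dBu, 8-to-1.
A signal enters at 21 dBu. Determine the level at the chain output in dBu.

Stage 1: 8 dB above 13 dBu, reduced 8:1 to 1 dB above → 14 dBu.
Stage 2: 14 dBu is 21 dB over -7 dBu; at 20:1 that becomes 1.05 dB over, giving -5.95 dBu.
Stage 3: -5.95 dBu is 6.05 dB over -12 dBu; at 8:1 that becomes 0.75625 dB over, giving -11.24375 dBu; +3 dB make-up → -8.24375 dBu.

-8.24375 dBu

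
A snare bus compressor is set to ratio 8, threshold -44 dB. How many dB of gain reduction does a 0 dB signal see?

38.5 dB

0 dB exceeds the threshold by 44 dB.
At 8:1, output sits 44/8 = 5.5 dB above threshold.
So the signal is attenuated by 44 − 5.5 = 38.5 dB.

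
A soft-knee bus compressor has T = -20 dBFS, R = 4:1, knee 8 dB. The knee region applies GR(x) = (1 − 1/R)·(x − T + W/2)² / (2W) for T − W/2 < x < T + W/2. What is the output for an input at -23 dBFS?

x − T + W/2 = -23 − (-20) + 4 = 1.
GR = (1 − 1/4) × 1² / 16 = 0.75 × 1 / 16 = 0.046875 dB.
Output = -23 − 0.046875 = -23.046875 dBFS.

-23.046875 dBFS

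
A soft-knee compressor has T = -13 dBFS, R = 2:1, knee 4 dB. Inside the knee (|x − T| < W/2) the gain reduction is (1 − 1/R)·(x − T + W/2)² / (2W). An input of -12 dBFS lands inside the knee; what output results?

-12.5625 dBFS

x − T + W/2 = -12 − (-13) + 2 = 3.
GR = (1 − 1/2) × 3² / 8 = 0.5 × 9 / 8 = 0.5625 dB.
Output = -12 − 0.5625 = -12.5625 dBFS.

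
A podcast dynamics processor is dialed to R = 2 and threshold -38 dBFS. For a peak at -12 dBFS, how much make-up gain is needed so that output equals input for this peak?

The peak compresses to -38 + 26/2 = -25 dBFS.
To reach -12 dBFS requires -12 − (-25) = 13 dB of make-up.

13 dB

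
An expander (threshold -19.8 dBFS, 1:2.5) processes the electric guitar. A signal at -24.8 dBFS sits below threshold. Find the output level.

Below threshold, a 1:2.5 expander applies gain = (2.5−1)×(T − x) of attenuation.
(2.5−1) × 5 = 7.5 dB, so output = -24.8 − 7.5 = -32.3 dBFS.

-32.3 dBFS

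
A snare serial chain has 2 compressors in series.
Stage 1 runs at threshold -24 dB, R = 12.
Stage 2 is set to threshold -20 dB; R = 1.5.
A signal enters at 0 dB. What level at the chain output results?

Stage 1: 24 dB above -24 dB, reduced 12:1 to 2 dB above → -22 dB.
Stage 2: -22 dB ≤ -20 dB, so stage 2 doesn't engage; output -22 dB.

-22 dB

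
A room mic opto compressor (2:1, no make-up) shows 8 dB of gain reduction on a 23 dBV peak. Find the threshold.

Let T be the threshold. Output overshoot = (input overshoot)/R, so 15 − T = (23 − T)/2.
2·(15 − T) = 23 − T → 1·T = 30 − 23 = 7.
T = 7/1 = 7 dBV.

7 dBV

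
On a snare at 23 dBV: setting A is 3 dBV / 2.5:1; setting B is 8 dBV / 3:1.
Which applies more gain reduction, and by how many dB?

A, by 2 dB

A: GR = 20 − 20/2.5 = 12 dB.
B: GR = 15 − 15/3 = 10 dB.
A applies 2 dB more gain reduction.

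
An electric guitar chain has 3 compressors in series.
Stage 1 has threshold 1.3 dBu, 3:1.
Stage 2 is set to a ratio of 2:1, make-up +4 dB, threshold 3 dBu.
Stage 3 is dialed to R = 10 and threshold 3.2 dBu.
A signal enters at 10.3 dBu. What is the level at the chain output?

3.645 dBu

Stage 1: overshoot 9 dB → 9/3 = 3 dB → 4.3 dBu.
Stage 2: overshoot 1.3 dB → 1.3/2 = 0.65 dB → 3.65 dBu; +4 dB make-up → 7.65 dBu.
Stage 3: 7.65 dBu is 4.45 dB over 3.2 dBu; at 10:1 that becomes 0.445 dB over, giving 3.645 dBu.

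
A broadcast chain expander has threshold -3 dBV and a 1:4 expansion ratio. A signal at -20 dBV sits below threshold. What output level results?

-71 dBV

The input is 17 dB below the -3 dBV threshold.
A 1:4 expander multiplies undershoot by 4: 17 × 4 = 68 dB below threshold.
Output = -3 − 68 = -71 dBV.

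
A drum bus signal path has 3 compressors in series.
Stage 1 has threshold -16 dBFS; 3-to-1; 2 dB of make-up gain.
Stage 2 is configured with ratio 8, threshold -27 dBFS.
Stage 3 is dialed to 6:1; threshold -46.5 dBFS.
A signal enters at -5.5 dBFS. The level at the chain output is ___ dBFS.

Stage 1: -5.5 dBFS is 10.5 dB over -16 dBFS; at 3:1 that becomes 3.5 dB over, giving -12.5 dBFS; +2 dB make-up → -10.5 dBFS.
Stage 2: overshoot 16.5 dB → 16.5/8 = 2.0625 dB → -24.9375 dBFS.
Stage 3: -24.9375 dBFS is 21.5625 dB over -46.5 dBFS; at 6:1 that becomes 3.59375 dB over, giving -42.90625 dBFS.

-42.90625 dBFS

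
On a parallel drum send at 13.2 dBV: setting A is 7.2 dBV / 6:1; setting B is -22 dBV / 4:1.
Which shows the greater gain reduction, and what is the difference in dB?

A: overshoot 6 dB → output overshoot 1 dB → GR 5 dB.
B: overshoot 35.2 dB → output overshoot 8.8 dB → GR 26.4 dB.
Difference: 21.4 dB in favour of B.

B, by 21.4 dB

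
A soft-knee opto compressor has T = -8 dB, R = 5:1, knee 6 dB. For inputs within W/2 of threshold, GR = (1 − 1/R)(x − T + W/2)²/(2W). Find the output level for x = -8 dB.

x − T + W/2 = -8 − (-8) + 3 = 3.
GR = (1 − 1/5) × 3² / 12 = 0.8 × 9 / 12 = 0.6 dB.
Output = -8 − 0.6 = -8.6 dB.

-8.6 dB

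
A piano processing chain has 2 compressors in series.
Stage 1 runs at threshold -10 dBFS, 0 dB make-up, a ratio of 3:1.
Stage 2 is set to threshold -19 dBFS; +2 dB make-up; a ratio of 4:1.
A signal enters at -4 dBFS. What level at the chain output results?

Stage 1: 6 dB above -10 dBFS, reduced 3:1 to 2 dB above → -8 dBFS.
Stage 2: 11 dB above -19 dBFS, reduced 4:1 to 2.75 dB above → -16.25 dBFS; +2 dB make-up → -14.25 dBFS.

-14.25 dBFS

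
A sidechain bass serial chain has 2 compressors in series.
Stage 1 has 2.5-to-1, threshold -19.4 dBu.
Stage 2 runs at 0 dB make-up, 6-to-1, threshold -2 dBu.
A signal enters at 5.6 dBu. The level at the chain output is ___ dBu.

Stage 1: overshoot 25 dB → 25/2.5 = 10 dB → -9.4 dBu.
Stage 2: below threshold (-9.4 ≤ -2); passes unchanged; output -9.4 dBu.

-9.4 dBu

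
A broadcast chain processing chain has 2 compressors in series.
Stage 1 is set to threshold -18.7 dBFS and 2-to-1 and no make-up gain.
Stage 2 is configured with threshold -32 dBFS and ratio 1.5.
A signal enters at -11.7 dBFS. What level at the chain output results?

-20.8 dBFS

Stage 1: 7 dB above -18.7 dBFS, reduced 2:1 to 3.5 dB above → -15.2 dBFS.
Stage 2: -15.2 dBFS is 16.8 dB over -32 dBFS; at 1.5:1 that becomes 11.2 dB over, giving -20.8 dBFS.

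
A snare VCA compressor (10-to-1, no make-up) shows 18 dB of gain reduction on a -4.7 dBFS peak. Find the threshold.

Let T be the threshold. Output overshoot = (input overshoot)/R, so -22.7 − T = (-4.7 − T)/10.
10·(-22.7 − T) = -4.7 − T → 9·T = -227 − (-4.7) = -222.3.
T = -222.3/9 = -24.7 dBFS.

-24.7 dBFS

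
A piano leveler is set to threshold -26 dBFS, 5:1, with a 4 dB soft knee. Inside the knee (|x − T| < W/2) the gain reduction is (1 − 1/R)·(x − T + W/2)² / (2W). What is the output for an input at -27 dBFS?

-27.1 dBFS

x − T + W/2 = -27 − (-26) + 2 = 1.
GR = (1 − 1/5) × 1² / 8 = 0.8 × 1 / 8 = 0.1 dB.
Output = -27 − 0.1 = -27.1 dBFS.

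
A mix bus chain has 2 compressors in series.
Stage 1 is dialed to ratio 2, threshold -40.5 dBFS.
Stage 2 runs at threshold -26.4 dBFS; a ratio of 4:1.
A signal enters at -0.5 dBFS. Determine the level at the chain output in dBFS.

-24.925 dBFS

Stage 1: overshoot 40 dB → 40/2 = 20 dB → -20.5 dBFS.
Stage 2: 5.9 dB above -26.4 dBFS, reduced 4:1 to 1.475 dB above → -24.925 dBFS.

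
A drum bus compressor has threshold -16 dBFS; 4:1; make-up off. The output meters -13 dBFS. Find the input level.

Post-compression overshoot = -13 − (-16) = 3 dB.
Input overshoot = R × output overshoot = 12 dB → input = -16 + 12 = -4 dBFS.

-4 dBFS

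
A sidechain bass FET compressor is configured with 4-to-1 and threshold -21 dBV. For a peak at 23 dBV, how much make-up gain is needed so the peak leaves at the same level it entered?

33 dB

Without make-up, output = threshold + overshoot/4 = -21 + 11 = -10 dBV.
Gap to target: 33 dB.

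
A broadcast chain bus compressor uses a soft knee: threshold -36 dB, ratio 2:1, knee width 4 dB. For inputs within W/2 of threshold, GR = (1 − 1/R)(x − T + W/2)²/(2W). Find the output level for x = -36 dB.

x − T + W/2 = -36 − (-36) + 2 = 2.
GR = (1 − 1/2) × 2² / 8 = 0.5 × 4 / 8 = 0.25 dB.
Output = -36 − 0.25 = -36.25 dB.

-36.25 dB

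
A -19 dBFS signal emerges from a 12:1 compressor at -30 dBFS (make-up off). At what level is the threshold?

Input is 12 dB above T (since output overshoot × R = input overshoot: (-30 − T)·12 = -19 − T gives T = -31 dBFS).
Check: -31 + (-19 − (-31))/12 = -31 + 1 = -30 dBFS. ✓

-31 dBFS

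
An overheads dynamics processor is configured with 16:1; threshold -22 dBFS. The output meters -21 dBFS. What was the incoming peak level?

-6 dBFS

The compressed level sits -21 − (-22) = 1 dB over threshold.
Undo the ratio: input overshoot = 1 × 16 = 16 dB, giving input = -6 dBFS.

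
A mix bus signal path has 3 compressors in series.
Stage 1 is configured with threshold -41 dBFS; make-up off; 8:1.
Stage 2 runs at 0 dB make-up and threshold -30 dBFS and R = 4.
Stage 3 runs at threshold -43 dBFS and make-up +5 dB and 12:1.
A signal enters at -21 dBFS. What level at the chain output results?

Stage 1: 20 dB above -41 dBFS, reduced 8:1 to 2.5 dB above → -38.5 dBFS.
Stage 2: -38.5 dBFS is at or below the -30 dBFS threshold — no compression; output -38.5 dBFS.
Stage 3: -38.5 dBFS is 4.5 dB over -43 dBFS; at 12:1 that becomes 0.375 dB over, giving -42.625 dBFS; +5 dB make-up → -37.625 dBFS.

-37.625 dBFS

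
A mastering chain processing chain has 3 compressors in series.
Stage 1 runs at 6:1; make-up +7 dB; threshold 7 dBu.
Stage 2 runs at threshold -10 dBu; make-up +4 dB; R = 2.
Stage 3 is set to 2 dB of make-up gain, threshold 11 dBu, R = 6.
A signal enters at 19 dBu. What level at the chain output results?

9 dBu

Stage 1: 12 dB above 7 dBu, reduced 6:1 to 2 dB above → 9 dBu; +7 dB make-up → 16 dBu.
Stage 2: overshoot 26 dB → 26/2 = 13 dB → 3 dBu; +4 dB make-up → 7 dBu.
Stage 3: below threshold (7 ≤ 11); passes unchanged; make-up brings it to 9 dBu.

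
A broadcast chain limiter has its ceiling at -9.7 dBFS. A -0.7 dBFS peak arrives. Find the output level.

The limiter clamps the peak to its -9.7 dBFS ceiling.

-9.7 dBFS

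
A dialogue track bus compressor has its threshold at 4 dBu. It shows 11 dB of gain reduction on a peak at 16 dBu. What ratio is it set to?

Input overshoot = 16 − 4 = 12 dB.
Output overshoot = 12 − 11 = 1 dB.
Ratio = input overshoot / output overshoot = 12 / 1 = 12.

12:1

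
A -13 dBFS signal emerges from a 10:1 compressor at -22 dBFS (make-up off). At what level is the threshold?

Gain reduction = -13 − (-22) = 9 dB; output overshoot = GR / (R − 1) = 9 / 9 = 1 dB.
Threshold = output − output overshoot = -22 − 1 = -23 dBFS.

-23 dBFS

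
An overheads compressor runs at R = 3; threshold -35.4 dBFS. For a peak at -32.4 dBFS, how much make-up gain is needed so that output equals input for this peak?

2 dB

Overshoot 3 dB → 3/3 = 1 dB after compression, so the compressed level is -35.4 + 1 = -34.4 dBFS.
Make-up = target − compressed = -32.4 − (-34.4) = 2 dB.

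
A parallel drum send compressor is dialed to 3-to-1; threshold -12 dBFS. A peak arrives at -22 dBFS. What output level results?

-22 dBFS is 10 dB below the -12 dBFS threshold, so no gain reduction is applied.
Output = input = -22 dBFS.

-22 dBFS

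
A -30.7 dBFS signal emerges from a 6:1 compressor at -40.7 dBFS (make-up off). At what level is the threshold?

-42.7 dBFS

Let T be the threshold. Output overshoot = (input overshoot)/R, so -40.7 − T = (-30.7 − T)/6.
6·(-40.7 − T) = -30.7 − T → 5·T = -244.2 − (-30.7) = -213.5.
T = -213.5/5 = -42.7 dBFS.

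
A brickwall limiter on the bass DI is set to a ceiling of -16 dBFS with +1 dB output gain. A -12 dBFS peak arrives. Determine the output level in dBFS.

-15 dBFS

At ∞:1, everything above -16 dBFS is held at the ceiling.
Output gain then adds 1 dB: -16 + 1 = -15 dBFS.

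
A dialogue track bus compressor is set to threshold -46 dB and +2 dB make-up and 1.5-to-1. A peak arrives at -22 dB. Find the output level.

-28 dB

-22 dB sits 24 dB over threshold.
At 1.5:1 the overshoot is divided by 1.5, leaving 16 dB above threshold.
That puts the output at -30 dB; make-up adds 2 dB, giving -28 dB.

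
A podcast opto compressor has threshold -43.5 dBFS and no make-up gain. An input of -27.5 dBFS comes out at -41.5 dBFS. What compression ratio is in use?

8:1

Input overshoot = -27.5 − (-43.5) = 16 dB; output overshoot = -41.5 − (-43.5) = 2 dB.
Ratio = 16 / 2 = 8.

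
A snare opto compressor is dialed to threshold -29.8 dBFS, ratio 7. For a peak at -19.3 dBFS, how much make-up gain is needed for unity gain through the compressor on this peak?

Without make-up, output = threshold + overshoot/7 = -29.8 + 1.5 = -28.3 dBFS.
Gap to target: 9 dB.

9 dB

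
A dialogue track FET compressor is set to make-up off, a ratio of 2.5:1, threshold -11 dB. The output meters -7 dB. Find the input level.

-1 dB

That's 4 dB above the -11 dB threshold.
Input overshoot = R × output overshoot = 10 dB → input = -11 + 10 = -1 dB.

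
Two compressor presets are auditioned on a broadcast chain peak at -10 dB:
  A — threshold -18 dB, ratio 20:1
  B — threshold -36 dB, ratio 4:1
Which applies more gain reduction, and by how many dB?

B, by 11.9 dB

A: overshoot 8 dB → output overshoot 0.4 dB → GR 7.6 dB.
B: overshoot 26 dB → output overshoot 6.5 dB → GR 19.5 dB.
B applies 11.9 dB more gain reduction.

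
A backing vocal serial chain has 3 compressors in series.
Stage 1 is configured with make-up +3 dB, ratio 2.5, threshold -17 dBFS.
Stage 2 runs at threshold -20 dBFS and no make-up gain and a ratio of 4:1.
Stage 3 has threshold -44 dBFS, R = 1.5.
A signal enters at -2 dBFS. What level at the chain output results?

Stage 1: 15 dB above -17 dBFS, reduced 2.5:1 to 6 dB above → -11 dBFS; +3 dB make-up → -8 dBFS.
Stage 2: -8 dBFS is 12 dB over -20 dBFS; at 4:1 that becomes 3 dB over, giving -17 dBFS.
Stage 3: overshoot 27 dB → 27/1.5 = 18 dB → -26 dBFS.

-26 dBFS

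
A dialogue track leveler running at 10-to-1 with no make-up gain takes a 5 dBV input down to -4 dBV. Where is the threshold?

Let T be the threshold. Output overshoot = (input overshoot)/R, so -4 − T = (5 − T)/10.
10·(-4 − T) = 5 − T → 9·T = -40 − 5 = -45.
T = -45/9 = -5 dBV.

-5 dBV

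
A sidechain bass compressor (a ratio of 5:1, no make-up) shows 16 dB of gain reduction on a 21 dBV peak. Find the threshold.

1 dBV

Input is 20 dB above T (since output overshoot × R = input overshoot: (5 − T)·5 = 21 − T gives T = 1 dBV).
Check: 1 + (21 − 1)/5 = 1 + 4 = 5 dBV. ✓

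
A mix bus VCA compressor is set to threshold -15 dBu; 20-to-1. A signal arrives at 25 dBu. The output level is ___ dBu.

25 dBu sits 40 dB over threshold.
At 20:1 the overshoot is divided by 20, leaving 2 dB above threshold.
Output = -15 + 2 = -13 dBu.

-13 dBu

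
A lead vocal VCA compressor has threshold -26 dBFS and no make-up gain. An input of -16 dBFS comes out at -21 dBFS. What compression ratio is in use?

2:1

Input overshoot = -16 − (-26) = 10 dB; output overshoot = -21 − (-26) = 5 dB.
Ratio = 10 / 5 = 2.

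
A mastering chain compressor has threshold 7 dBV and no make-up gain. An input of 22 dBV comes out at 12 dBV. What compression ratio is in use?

3:1

Input overshoot = 22 − 7 = 15 dB; output overshoot = 12 − 7 = 5 dB.
Ratio = 15 / 5 = 3.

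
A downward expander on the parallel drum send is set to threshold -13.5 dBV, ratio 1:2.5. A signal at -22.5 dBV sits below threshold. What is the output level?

-36 dBV

The input is 9 dB below the -13.5 dBV threshold.
A 1:2.5 expander multiplies undershoot by 2.5: 9 × 2.5 = 22.5 dB below threshold.
Output = -13.5 − 22.5 = -36 dBV.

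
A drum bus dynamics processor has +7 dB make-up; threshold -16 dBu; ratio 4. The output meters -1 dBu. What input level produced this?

Remove make-up: -1 − 7 = -8 dBu.
That's 8 dB above the -16 dBu threshold.
Before 4:1 compression the overshoot was 8 × 4 = 32 dB, so input = -16 + 32 = 16 dBu.

16 dBu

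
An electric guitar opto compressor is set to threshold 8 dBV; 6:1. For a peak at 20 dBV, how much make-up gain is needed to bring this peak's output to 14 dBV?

Overshoot 12 dB → 12/6 = 2 dB after compression, so the compressed level is 8 + 2 = 10 dBV.
Make-up = target − compressed = 14 − 10 = 4 dB.

4 dB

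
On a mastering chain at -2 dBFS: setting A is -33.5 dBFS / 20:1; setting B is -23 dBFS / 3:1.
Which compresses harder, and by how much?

A, by 15.925 dB

A: overshoot 31.5 dB → output overshoot 1.575 dB → GR 29.925 dB.
B: overshoot 21 dB → output overshoot 7 dB → GR 14 dB.
A reduces 15.925 dB more.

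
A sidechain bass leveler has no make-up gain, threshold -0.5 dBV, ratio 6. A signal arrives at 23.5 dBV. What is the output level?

The input is 24 dB above the -0.5 dBV threshold.
6:1 compression reduces that to 24/6 = 4 dB over.
That puts the output at 3.5 dBV.

3.5 dBV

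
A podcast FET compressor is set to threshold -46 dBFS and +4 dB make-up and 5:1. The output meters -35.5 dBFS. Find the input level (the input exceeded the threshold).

Stripping the +4 dB make-up gives -39.5 dBFS at the gain stage.
That's 6.5 dB above the -46 dBFS threshold.
Undo the ratio: input overshoot = 6.5 × 5 = 32.5 dB, giving input = -13.5 dBFS.

-13.5 dBFS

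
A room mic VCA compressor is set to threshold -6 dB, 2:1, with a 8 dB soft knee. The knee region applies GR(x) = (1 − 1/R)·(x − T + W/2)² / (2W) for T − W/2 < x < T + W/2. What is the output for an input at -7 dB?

x − T + W/2 = -7 − (-6) + 4 = 3.
GR = (1 − 1/2) × 3² / 16 = 0.5 × 9 / 16 = 0.28125 dB.
Output = -7 − 0.28125 = -7.28125 dB.

-7.28125 dB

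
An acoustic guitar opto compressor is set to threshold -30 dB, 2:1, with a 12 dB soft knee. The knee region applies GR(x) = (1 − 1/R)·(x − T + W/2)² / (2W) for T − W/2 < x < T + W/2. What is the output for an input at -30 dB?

x − T + W/2 = -30 − (-30) + 6 = 6.
GR = (1 − 1/2) × 6² / 24 = 0.5 × 36 / 24 = 0.75 dB.
Output = -30 − 0.75 = -30.75 dB.

-30.75 dB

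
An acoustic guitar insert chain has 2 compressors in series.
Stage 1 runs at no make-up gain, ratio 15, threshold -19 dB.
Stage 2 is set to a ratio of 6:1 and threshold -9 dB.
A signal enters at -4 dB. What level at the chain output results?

-18 dB

Stage 1: 15 dB above -19 dB, reduced 15:1 to 1 dB above → -18 dB.
Stage 2: -18 dB ≤ -9 dB, so stage 2 doesn't engage; output -18 dB.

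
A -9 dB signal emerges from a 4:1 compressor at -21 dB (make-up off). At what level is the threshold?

-25 dB

Gain reduction = -9 − (-21) = 12 dB; output overshoot = GR / (R − 1) = 12 / 3 = 4 dB.
Threshold = output − output overshoot = -21 − 4 = -25 dB.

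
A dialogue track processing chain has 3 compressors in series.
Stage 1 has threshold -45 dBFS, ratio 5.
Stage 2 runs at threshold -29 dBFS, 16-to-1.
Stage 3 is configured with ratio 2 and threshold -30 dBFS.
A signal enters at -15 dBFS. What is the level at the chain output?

Stage 1: -15 dBFS is 30 dB over -45 dBFS; at 5:1 that becomes 6 dB over, giving -39 dBFS.
Stage 2: -39 dBFS is at or below the -29 dBFS threshold — no compression; output -39 dBFS.
Stage 3: -39 dBFS is at or below the -30 dBFS threshold — no compression; output -39 dBFS.

-39 dBFS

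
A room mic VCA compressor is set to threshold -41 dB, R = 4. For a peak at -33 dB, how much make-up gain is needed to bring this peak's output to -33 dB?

6 dB

The peak compresses to -41 + 8/4 = -39 dB.
To reach -33 dB requires -33 − (-39) = 6 dB of make-up.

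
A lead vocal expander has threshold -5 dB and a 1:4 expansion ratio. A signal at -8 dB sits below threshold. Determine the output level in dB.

-17 dB

The input is 3 dB below the -5 dB threshold.
A 1:4 expander multiplies undershoot by 4: 3 × 4 = 12 dB below threshold.
Output = -5 − 12 = -17 dB.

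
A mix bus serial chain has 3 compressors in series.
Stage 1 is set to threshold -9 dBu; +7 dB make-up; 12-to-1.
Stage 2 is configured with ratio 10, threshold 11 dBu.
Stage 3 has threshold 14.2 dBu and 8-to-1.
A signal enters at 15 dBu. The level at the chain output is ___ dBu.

0 dBu

Stage 1: 15 dBu is 24 dB over -9 dBu; at 12:1 that becomes 2 dB over, giving -7 dBu; +7 dB make-up → 0 dBu.
Stage 2: below threshold (0 ≤ 11); passes unchanged; output 0 dBu.
Stage 3: below threshold (0 ≤ 14.2); passes unchanged; output 0 dBu.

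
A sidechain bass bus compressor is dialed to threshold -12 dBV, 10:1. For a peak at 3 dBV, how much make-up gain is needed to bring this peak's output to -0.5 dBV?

10 dB

Without make-up, output = threshold + overshoot/10 = -12 + 1.5 = -10.5 dBV.
Gap to target: 10 dB.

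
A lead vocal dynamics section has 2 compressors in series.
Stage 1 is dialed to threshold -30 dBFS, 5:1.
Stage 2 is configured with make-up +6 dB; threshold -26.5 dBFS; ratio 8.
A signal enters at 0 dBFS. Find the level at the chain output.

Stage 1: overshoot 30 dB → 30/5 = 6 dB → -24 dBFS.
Stage 2: overshoot 2.5 dB → 2.5/8 = 0.3125 dB → -26.1875 dBFS; +6 dB make-up → -20.1875 dBFS.

-20.1875 dBFS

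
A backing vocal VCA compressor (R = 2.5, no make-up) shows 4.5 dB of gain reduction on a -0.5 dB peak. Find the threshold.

-8 dB

Gain reduction = -0.5 − (-5) = 4.5 dB; output overshoot = GR / (R − 1) = 4.5 / 1.5 = 3 dB.
Threshold = output − output overshoot = -5 − 3 = -8 dB.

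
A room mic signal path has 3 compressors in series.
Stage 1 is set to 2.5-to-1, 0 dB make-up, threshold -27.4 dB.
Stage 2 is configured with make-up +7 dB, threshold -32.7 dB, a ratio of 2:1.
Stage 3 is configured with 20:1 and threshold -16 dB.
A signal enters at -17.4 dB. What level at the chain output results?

Stage 1: 10 dB above -27.4 dB, reduced 2.5:1 to 4 dB above → -23.4 dB.
Stage 2: 9.3 dB above -32.7 dB, reduced 2:1 to 4.65 dB above → -28.05 dB; +7 dB make-up → -21.05 dB.
Stage 3: -21.05 dB is at or below the -16 dB threshold — no compression; output -21.05 dB.

-21.05 dB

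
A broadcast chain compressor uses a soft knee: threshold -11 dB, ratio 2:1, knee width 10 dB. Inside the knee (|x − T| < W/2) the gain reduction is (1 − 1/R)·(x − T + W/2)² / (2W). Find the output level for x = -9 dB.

-10.225 dB

x − T + W/2 = -9 − (-11) + 5 = 7.
GR = (1 − 1/2) × 7² / 20 = 0.5 × 49 / 20 = 1.225 dB.
Output = -9 − 1.225 = -10.225 dB.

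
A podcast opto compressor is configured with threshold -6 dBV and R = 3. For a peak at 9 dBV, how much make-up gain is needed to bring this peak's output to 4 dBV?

Without make-up, output = threshold + overshoot/3 = -6 + 5 = -1 dBV.
Gap to target: 5 dB.

5 dB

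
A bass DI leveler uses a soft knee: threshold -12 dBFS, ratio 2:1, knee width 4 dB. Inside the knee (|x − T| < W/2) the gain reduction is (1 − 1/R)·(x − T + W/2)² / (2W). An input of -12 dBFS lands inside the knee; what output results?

-12.25 dBFS

x − T + W/2 = -12 − (-12) + 2 = 2.
GR = (1 − 1/2) × 2² / 8 = 0.5 × 4 / 8 = 0.25 dB.
Output = -12 − 0.25 = -12.25 dBFS.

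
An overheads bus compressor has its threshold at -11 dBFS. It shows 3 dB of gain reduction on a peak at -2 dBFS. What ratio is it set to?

Input overshoot = -2 − (-11) = 9 dB.
Output overshoot = 9 − 3 = 6 dB.
Ratio = input overshoot / output overshoot = 9 / 6 = 1.5.

1.5:1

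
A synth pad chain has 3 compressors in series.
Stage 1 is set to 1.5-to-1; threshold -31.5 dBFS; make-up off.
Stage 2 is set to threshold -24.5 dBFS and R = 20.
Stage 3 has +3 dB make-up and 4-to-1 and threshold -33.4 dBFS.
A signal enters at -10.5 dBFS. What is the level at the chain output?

-28.0875 dBFS

Stage 1: overshoot 21 dB → 21/1.5 = 14 dB → -17.5 dBFS.
Stage 2: overshoot 7 dB → 7/20 = 0.35 dB → -24.15 dBFS.
Stage 3: -24.15 dBFS is 9.25 dB over -33.4 dBFS; at 4:1 that becomes 2.3125 dB over, giving -31.0875 dBFS; +3 dB make-up → -28.0875 dBFS.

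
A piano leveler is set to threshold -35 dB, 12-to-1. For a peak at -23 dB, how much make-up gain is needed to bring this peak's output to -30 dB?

4 dB

Overshoot 12 dB → 12/12 = 1 dB after compression, so the compressed level is -35 + 1 = -34 dB.
Make-up = target − compressed = -30 − (-34) = 4 dB.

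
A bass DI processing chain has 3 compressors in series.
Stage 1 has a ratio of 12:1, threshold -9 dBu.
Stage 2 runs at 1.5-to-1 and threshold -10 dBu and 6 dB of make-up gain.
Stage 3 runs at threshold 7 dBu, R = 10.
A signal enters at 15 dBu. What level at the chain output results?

Stage 1: overshoot 24 dB → 24/12 = 2 dB → -7 dBu.
Stage 2: overshoot 3 dB → 3/1.5 = 2 dB → -8 dBu; +6 dB make-up → -2 dBu.
Stage 3: below threshold (-2 ≤ 7); passes unchanged; output -2 dBu.

-2 dBu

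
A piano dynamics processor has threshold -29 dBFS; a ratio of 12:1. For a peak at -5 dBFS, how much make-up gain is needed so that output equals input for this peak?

22 dB

Without make-up, output = threshold + overshoot/12 = -29 + 2 = -27 dBFS.
Gap to target: 22 dB.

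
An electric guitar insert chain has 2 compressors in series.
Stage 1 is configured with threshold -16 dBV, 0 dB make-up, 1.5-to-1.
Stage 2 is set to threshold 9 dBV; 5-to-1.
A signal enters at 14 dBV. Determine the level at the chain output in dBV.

Stage 1: 30 dB above -16 dBV, reduced 1.5:1 to 20 dB above → 4 dBV.
Stage 2: below threshold (4 ≤ 9); passes unchanged; output 4 dBV.

4 dBV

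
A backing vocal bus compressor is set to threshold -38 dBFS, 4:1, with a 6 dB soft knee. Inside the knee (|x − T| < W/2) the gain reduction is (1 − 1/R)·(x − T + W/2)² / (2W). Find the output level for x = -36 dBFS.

x − T + W/2 = -36 − (-38) + 3 = 5.
GR = (1 − 1/4) × 5² / 12 = 0.75 × 25 / 12 = 1.5625 dB.
Output = -36 − 1.5625 = -37.5625 dBFS.

-37.5625 dBFS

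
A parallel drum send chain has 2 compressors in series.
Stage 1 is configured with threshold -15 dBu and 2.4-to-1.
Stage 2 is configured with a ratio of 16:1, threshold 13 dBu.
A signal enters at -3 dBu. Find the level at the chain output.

-10 dBu

Stage 1: overshoot 12 dB → 12/2.4 = 5 dB → -10 dBu.
Stage 2: -10 dBu ≤ 13 dBu, so stage 2 doesn't engage; output -10 dBu.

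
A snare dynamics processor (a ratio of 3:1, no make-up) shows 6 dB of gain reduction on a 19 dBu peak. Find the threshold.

10 dBu

Input is 9 dB above T (since output overshoot × R = input overshoot: (13 − T)·3 = 19 − T gives T = 10 dBu).
Check: 10 + (19 − 10)/3 = 10 + 3 = 13 dBu. ✓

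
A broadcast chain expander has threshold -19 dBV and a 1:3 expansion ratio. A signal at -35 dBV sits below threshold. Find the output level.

-67 dBV

Undershoot = (-19) − (-35) = 16 dB.
At 1:3, that expands to 48 dB under threshold.
Output = -19 − 48 = -67 dBV.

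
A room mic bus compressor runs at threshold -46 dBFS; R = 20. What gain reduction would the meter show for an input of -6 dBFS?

-6 dBFS exceeds the threshold by 40 dB.
After 20:1 compression the overshoot becomes 40/20 = 2 dB.
GR = overshoot in − overshoot out = 40 − 2 = 38 dB.

38 dB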